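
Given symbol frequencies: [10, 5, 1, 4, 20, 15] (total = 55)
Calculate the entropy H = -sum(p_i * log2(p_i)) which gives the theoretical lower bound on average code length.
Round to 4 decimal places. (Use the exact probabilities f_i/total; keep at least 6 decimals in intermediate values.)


Per-symbol terms -p_i * log2(p_i) with p_i = f_i/55:
  p = 10/55 = 0.181818: log2(p) = -2.459432, -p*log2(p) = 0.447169
  p = 5/55 = 0.090909: log2(p) = -3.459432, -p*log2(p) = 0.314494
  p = 1/55 = 0.018182: log2(p) = -5.781360, -p*log2(p) = 0.105116
  p = 4/55 = 0.072727: log2(p) = -3.781360, -p*log2(p) = 0.275008
  p = 20/55 = 0.363636: log2(p) = -1.459432, -p*log2(p) = 0.530702
  p = 15/55 = 0.272727: log2(p) = -1.874469, -p*log2(p) = 0.511219
H = 0.447169 + 0.314494 + 0.105116 + 0.275008 + 0.530702 + 0.511219 = 2.183708

H = 2.1837 bits/symbol


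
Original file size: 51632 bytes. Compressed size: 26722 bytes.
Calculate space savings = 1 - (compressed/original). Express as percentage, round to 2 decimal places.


ratio = compressed/original = 26722/51632 = 0.517547
savings = 1 - ratio = 1 - 0.517547 = 0.482453
as a percentage: 0.482453 * 100 = 48.25%

Space savings = 1 - 26722/51632 = 48.25%


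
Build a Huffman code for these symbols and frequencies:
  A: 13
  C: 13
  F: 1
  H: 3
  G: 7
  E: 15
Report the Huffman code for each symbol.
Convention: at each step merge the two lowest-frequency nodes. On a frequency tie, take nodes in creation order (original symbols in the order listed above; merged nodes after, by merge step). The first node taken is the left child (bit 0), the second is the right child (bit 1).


Huffman tree construction:
Step 1: Merge F(1) + H(3) = 4
Step 2: Merge (F+H)(4) + G(7) = 11
Step 3: Merge ((F+H)+G)(11) + A(13) = 24
Step 4: Merge C(13) + E(15) = 28
Step 5: Merge (((F+H)+G)+A)(24) + (C+E)(28) = 52
Read each symbol's code off the tree from the root (left child = 0, right child = 1).

Codes:
  A: 01 (length 2)
  C: 10 (length 2)
  F: 0000 (length 4)
  H: 0001 (length 4)
  G: 001 (length 3)
  E: 11 (length 2)
Average code length: 119/52 = 2.2885 bits/symbol


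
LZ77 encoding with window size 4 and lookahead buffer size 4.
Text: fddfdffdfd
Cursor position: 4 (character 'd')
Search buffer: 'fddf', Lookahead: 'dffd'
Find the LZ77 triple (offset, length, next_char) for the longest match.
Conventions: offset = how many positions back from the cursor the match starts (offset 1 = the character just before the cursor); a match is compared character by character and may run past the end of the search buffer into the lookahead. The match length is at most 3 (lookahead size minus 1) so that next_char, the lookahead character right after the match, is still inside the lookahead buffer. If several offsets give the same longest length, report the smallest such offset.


Try each offset into the search buffer:
  offset=1 (pos 3, char 'f'): match length 0
  offset=2 (pos 2, char 'd'): match length 2
  offset=3 (pos 1, char 'd'): match length 1
  offset=4 (pos 0, char 'f'): match length 0
Longest match has length 2 at offset 2.
next_char = character at position 4 + 2 = 6 -> 'f'

Best match: offset=2, length=2 (matching 'df' starting at position 2)
LZ77 triple: (2, 2, 'f')


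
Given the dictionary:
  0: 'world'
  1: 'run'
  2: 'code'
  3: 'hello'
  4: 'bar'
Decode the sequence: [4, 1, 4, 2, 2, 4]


Look up each index in the dictionary:
  4 -> 'bar'
  1 -> 'run'
  4 -> 'bar'
  2 -> 'code'
  2 -> 'code'
  4 -> 'bar'

Decoded: "bar run bar code code bar"


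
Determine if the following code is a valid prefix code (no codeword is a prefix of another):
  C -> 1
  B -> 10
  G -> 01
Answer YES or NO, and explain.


Checking each pair (does one codeword prefix another?):
  C='1' vs B='10': prefix -- VIOLATION

NO -- this is NOT a valid prefix code. C (1) is a prefix of B (10).


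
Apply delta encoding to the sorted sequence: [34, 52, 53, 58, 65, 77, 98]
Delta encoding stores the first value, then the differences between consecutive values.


First value: 34
Deltas:
  52 - 34 = 18
  53 - 52 = 1
  58 - 53 = 5
  65 - 58 = 7
  77 - 65 = 12
  98 - 77 = 21


Delta encoded: [34, 18, 1, 5, 7, 12, 21]


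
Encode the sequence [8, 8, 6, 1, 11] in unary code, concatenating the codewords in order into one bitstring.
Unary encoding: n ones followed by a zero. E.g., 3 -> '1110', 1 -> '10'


Encode each number as n ones followed by a terminating 0:
  8 -> 111111110 (9 bits)
  8 -> 111111110 (9 bits)
  6 -> 1111110 (7 bits)
  1 -> 10 (2 bits)
  11 -> 111111111110 (12 bits)
Total length = 9 + 9 + 7 + 2 + 12 = 39 bits.

Unary([8, 8, 6, 1, 11]) = 111111110111111110111111010111111111110 (39 bits)


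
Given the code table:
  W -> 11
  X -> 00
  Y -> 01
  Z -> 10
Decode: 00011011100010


Decoding:
00 -> X
01 -> Y
10 -> Z
11 -> W
10 -> Z
00 -> X
10 -> Z


Result: XYZWZXZ


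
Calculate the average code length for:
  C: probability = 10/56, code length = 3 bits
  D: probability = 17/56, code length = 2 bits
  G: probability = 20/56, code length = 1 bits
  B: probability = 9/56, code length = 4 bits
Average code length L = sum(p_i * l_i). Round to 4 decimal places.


Weighted contributions p_i * l_i:
  C: (10/56) * 3 = 30/56
  D: (17/56) * 2 = 34/56
  G: (20/56) * 1 = 20/56
  B: (9/56) * 4 = 36/56
Sum = (30 + 34 + 20 + 36)/56 = 120/56

L = 120/56 = 2.1429 bits/symbol


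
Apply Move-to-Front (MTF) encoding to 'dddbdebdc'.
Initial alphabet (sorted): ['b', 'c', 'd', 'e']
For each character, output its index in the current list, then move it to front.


MTF encoding:
'd': index 2 in ['b', 'c', 'd', 'e'] -> ['d', 'b', 'c', 'e']
'd': index 0 in ['d', 'b', 'c', 'e'] -> ['d', 'b', 'c', 'e']
'd': index 0 in ['d', 'b', 'c', 'e'] -> ['d', 'b', 'c', 'e']
'b': index 1 in ['d', 'b', 'c', 'e'] -> ['b', 'd', 'c', 'e']
'd': index 1 in ['b', 'd', 'c', 'e'] -> ['d', 'b', 'c', 'e']
'e': index 3 in ['d', 'b', 'c', 'e'] -> ['e', 'd', 'b', 'c']
'b': index 2 in ['e', 'd', 'b', 'c'] -> ['b', 'e', 'd', 'c']
'd': index 2 in ['b', 'e', 'd', 'c'] -> ['d', 'b', 'e', 'c']
'c': index 3 in ['d', 'b', 'e', 'c'] -> ['c', 'd', 'b', 'e']


Output: [2, 0, 0, 1, 1, 3, 2, 2, 3]


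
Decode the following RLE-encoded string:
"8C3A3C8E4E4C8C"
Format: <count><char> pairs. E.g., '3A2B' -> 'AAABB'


Expanding each <count><char> pair:
  8C -> 'CCCCCCCC'
  3A -> 'AAA'
  3C -> 'CCC'
  8E -> 'EEEEEEEE'
  4E -> 'EEEE'
  4C -> 'CCCC'
  8C -> 'CCCCCCCC'

Decoded = CCCCCCCCAAACCCEEEEEEEEEEEECCCCCCCCCCCC


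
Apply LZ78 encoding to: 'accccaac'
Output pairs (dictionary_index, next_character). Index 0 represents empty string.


LZ78 encoding steps:
Dictionary: {0: ''}
Step 1: w='' (idx 0), next='a' -> output (0, 'a'), add 'a' as idx 1
Step 2: w='' (idx 0), next='c' -> output (0, 'c'), add 'c' as idx 2
Step 3: w='c' (idx 2), next='c' -> output (2, 'c'), add 'cc' as idx 3
Step 4: w='c' (idx 2), next='a' -> output (2, 'a'), add 'ca' as idx 4
Step 5: w='a' (idx 1), next='c' -> output (1, 'c'), add 'ac' as idx 5


Encoded: [(0, 'a'), (0, 'c'), (2, 'c'), (2, 'a'), (1, 'c')]


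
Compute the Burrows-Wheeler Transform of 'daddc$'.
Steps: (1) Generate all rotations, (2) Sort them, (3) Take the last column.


Rotations (sorted):
  0: $daddc -> last char: c
  1: addc$d -> last char: d
  2: c$dadd -> last char: d
  3: daddc$ -> last char: $
  4: dc$dad -> last char: d
  5: ddc$da -> last char: a


BWT = cdd$da


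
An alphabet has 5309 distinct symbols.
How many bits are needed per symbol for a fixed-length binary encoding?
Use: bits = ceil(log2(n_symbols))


log2(5309) = 12.3742
Bracket: 2^12 = 4096 < 5309 <= 2^13 = 8192
So ceil(log2(5309)) = 13

bits = ceil(log2(5309)) = ceil(12.3742) = 13 bits


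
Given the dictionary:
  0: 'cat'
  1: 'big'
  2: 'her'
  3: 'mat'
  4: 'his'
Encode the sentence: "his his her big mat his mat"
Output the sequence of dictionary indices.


Look up each word in the dictionary:
  'his' -> 4
  'his' -> 4
  'her' -> 2
  'big' -> 1
  'mat' -> 3
  'his' -> 4
  'mat' -> 3

Encoded: [4, 4, 2, 1, 3, 4, 3]


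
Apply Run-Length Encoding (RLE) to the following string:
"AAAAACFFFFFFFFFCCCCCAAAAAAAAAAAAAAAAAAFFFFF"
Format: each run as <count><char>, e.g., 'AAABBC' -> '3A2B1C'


Scanning runs left to right:
  i=0: run of 'A' x 5 -> '5A'
  i=5: run of 'C' x 1 -> '1C'
  i=6: run of 'F' x 9 -> '9F'
  i=15: run of 'C' x 5 -> '5C'
  i=20: run of 'A' x 18 -> '18A'
  i=38: run of 'F' x 5 -> '5F'

RLE = 5A1C9F5C18A5F


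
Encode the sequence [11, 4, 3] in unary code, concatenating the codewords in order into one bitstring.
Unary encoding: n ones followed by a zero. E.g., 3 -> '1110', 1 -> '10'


Encode each number as n ones followed by a terminating 0:
  11 -> 111111111110 (12 bits)
  4 -> 11110 (5 bits)
  3 -> 1110 (4 bits)
Total length = 12 + 5 + 4 = 21 bits.

Unary([11, 4, 3]) = 111111111110111101110 (21 bits)


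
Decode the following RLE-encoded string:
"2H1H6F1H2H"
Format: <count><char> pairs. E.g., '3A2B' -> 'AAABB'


Expanding each <count><char> pair:
  2H -> 'HH'
  1H -> 'H'
  6F -> 'FFFFFF'
  1H -> 'H'
  2H -> 'HH'

Decoded = HHHFFFFFFHHH


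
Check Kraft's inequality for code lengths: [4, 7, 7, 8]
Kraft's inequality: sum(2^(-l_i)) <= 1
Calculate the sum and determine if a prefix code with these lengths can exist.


Sum = 2^(-4) + 2^(-7) + 2^(-7) + 2^(-8)
    = 0.0625 + 0.0078125 + 0.0078125 + 0.00390625
    = 21/256 = 0.08203125
Since 0.08203125 <= 1, Kraft's inequality IS satisfied.
A prefix code with these lengths CAN exist.

Kraft sum = 0.08203125. Satisfied.


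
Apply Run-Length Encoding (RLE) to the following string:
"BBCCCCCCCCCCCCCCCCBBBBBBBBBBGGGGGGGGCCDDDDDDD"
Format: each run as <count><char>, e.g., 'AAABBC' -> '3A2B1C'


Scanning runs left to right:
  i=0: run of 'B' x 2 -> '2B'
  i=2: run of 'C' x 16 -> '16C'
  i=18: run of 'B' x 10 -> '10B'
  i=28: run of 'G' x 8 -> '8G'
  i=36: run of 'C' x 2 -> '2C'
  i=38: run of 'D' x 7 -> '7D'

RLE = 2B16C10B8G2C7D


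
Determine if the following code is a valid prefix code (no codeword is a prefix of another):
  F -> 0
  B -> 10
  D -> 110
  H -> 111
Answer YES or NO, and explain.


Checking each pair (does one codeword prefix another?):
  F='0' vs B='10': no prefix
  F='0' vs D='110': no prefix
  F='0' vs H='111': no prefix
  B='10' vs F='0': no prefix
  B='10' vs D='110': no prefix
  B='10' vs H='111': no prefix
  D='110' vs F='0': no prefix
  D='110' vs B='10': no prefix
  D='110' vs H='111': no prefix
  H='111' vs F='0': no prefix
  H='111' vs B='10': no prefix
  H='111' vs D='110': no prefix
No violation found over all pairs.

YES -- this is a valid prefix code. No codeword is a prefix of any other codeword.


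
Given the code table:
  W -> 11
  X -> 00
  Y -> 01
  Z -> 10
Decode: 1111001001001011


Decoding:
11 -> W
11 -> W
00 -> X
10 -> Z
01 -> Y
00 -> X
10 -> Z
11 -> W


Result: WWXZYXZW


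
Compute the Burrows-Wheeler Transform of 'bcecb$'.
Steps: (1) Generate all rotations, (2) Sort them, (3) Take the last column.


Rotations (sorted):
  0: $bcecb -> last char: b
  1: b$bcec -> last char: c
  2: bcecb$ -> last char: $
  3: cb$bce -> last char: e
  4: cecb$b -> last char: b
  5: ecb$bc -> last char: c


BWT = bc$ebc


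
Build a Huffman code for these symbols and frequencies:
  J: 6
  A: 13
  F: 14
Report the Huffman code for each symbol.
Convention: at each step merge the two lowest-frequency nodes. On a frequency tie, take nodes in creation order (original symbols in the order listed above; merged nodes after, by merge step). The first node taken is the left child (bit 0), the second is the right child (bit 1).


Huffman tree construction:
Step 1: Merge J(6) + A(13) = 19
Step 2: Merge F(14) + (J+A)(19) = 33
Read each symbol's code off the tree from the root (left child = 0, right child = 1).

Codes:
  J: 10 (length 2)
  A: 11 (length 2)
  F: 0 (length 1)
Average code length: 52/33 = 1.5758 bits/symbol


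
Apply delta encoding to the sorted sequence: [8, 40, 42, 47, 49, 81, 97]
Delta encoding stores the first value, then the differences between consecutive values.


First value: 8
Deltas:
  40 - 8 = 32
  42 - 40 = 2
  47 - 42 = 5
  49 - 47 = 2
  81 - 49 = 32
  97 - 81 = 16


Delta encoded: [8, 32, 2, 5, 2, 32, 16]


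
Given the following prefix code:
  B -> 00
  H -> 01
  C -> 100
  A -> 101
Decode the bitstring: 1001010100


Decoding step by step:
Bits 100 -> C
Bits 101 -> A
Bits 01 -> H
Bits 00 -> B


Decoded message: CAHB


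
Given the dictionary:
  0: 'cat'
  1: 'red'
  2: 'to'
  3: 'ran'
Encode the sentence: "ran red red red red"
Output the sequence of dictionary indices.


Look up each word in the dictionary:
  'ran' -> 3
  'red' -> 1
  'red' -> 1
  'red' -> 1
  'red' -> 1

Encoded: [3, 1, 1, 1, 1]


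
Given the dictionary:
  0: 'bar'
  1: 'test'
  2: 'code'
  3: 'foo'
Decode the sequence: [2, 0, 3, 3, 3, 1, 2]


Look up each index in the dictionary:
  2 -> 'code'
  0 -> 'bar'
  3 -> 'foo'
  3 -> 'foo'
  3 -> 'foo'
  1 -> 'test'
  2 -> 'code'

Decoded: "code bar foo foo foo test code"


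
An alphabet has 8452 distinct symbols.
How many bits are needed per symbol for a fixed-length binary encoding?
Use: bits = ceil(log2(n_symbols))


log2(8452) = 13.0451
Bracket: 2^13 = 8192 < 8452 <= 2^14 = 16384
So ceil(log2(8452)) = 14

bits = ceil(log2(8452)) = ceil(13.0451) = 14 bits


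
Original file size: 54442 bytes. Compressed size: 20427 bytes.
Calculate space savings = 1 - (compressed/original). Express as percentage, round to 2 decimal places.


ratio = compressed/original = 20427/54442 = 0.375207
savings = 1 - ratio = 1 - 0.375207 = 0.624793
as a percentage: 0.624793 * 100 = 62.48%

Space savings = 1 - 20427/54442 = 62.48%


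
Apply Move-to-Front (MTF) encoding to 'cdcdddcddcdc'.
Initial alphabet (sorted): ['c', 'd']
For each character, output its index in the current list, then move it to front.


MTF encoding:
'c': index 0 in ['c', 'd'] -> ['c', 'd']
'd': index 1 in ['c', 'd'] -> ['d', 'c']
'c': index 1 in ['d', 'c'] -> ['c', 'd']
'd': index 1 in ['c', 'd'] -> ['d', 'c']
'd': index 0 in ['d', 'c'] -> ['d', 'c']
'd': index 0 in ['d', 'c'] -> ['d', 'c']
'c': index 1 in ['d', 'c'] -> ['c', 'd']
'd': index 1 in ['c', 'd'] -> ['d', 'c']
'd': index 0 in ['d', 'c'] -> ['d', 'c']
'c': index 1 in ['d', 'c'] -> ['c', 'd']
'd': index 1 in ['c', 'd'] -> ['d', 'c']
'c': index 1 in ['d', 'c'] -> ['c', 'd']


Output: [0, 1, 1, 1, 0, 0, 1, 1, 0, 1, 1, 1]


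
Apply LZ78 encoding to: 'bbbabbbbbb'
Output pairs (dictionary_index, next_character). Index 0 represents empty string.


LZ78 encoding steps:
Dictionary: {0: ''}
Step 1: w='' (idx 0), next='b' -> output (0, 'b'), add 'b' as idx 1
Step 2: w='b' (idx 1), next='b' -> output (1, 'b'), add 'bb' as idx 2
Step 3: w='' (idx 0), next='a' -> output (0, 'a'), add 'a' as idx 3
Step 4: w='bb' (idx 2), next='b' -> output (2, 'b'), add 'bbb' as idx 4
Step 5: w='bbb' (idx 4), end of input -> output (4, '')


Encoded: [(0, 'b'), (1, 'b'), (0, 'a'), (2, 'b'), (4, '')]


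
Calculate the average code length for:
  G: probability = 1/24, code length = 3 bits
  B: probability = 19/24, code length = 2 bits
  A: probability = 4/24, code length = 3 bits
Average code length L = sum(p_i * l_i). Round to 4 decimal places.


Weighted contributions p_i * l_i:
  G: (1/24) * 3 = 3/24
  B: (19/24) * 2 = 38/24
  A: (4/24) * 3 = 12/24
Sum = (3 + 38 + 12)/24 = 53/24

L = 53/24 = 2.2083 bits/symbol


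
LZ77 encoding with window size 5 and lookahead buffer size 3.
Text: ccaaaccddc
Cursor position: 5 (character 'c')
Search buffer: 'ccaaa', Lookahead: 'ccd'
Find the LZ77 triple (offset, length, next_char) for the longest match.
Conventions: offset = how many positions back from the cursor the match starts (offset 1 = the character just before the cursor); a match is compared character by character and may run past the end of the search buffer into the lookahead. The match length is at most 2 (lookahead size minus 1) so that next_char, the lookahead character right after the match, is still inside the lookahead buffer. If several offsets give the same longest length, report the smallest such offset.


Try each offset into the search buffer:
  offset=1 (pos 4, char 'a'): match length 0
  offset=2 (pos 3, char 'a'): match length 0
  offset=3 (pos 2, char 'a'): match length 0
  offset=4 (pos 1, char 'c'): match length 1
  offset=5 (pos 0, char 'c'): match length 2
Longest match has length 2 at offset 5.
next_char = character at position 5 + 2 = 7 -> 'd'

Best match: offset=5, length=2 (matching 'cc' starting at position 0)
LZ77 triple: (5, 2, 'd')


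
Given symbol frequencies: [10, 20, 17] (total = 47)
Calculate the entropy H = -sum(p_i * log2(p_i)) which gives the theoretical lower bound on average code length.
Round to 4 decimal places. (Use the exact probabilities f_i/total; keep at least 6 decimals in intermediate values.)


Per-symbol terms -p_i * log2(p_i) with p_i = f_i/47:
  p = 10/47 = 0.212766: log2(p) = -2.232661, -p*log2(p) = 0.475034
  p = 20/47 = 0.425532: log2(p) = -1.232661, -p*log2(p) = 0.524536
  p = 17/47 = 0.361702: log2(p) = -1.467126, -p*log2(p) = 0.530663
H = 0.475034 + 0.524536 + 0.530663 = 1.530233

H = 1.5302 bits/symbol


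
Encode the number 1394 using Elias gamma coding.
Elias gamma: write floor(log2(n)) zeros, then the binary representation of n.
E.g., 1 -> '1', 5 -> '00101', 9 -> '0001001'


num_bits = floor(log2(1394)) + 1 = 11
leading_zeros = num_bits - 1 = 10
binary(1394) = 10101110010

Elias gamma(1394) = '0000000000' + '10101110010' = 000000000010101110010 (21 bits)


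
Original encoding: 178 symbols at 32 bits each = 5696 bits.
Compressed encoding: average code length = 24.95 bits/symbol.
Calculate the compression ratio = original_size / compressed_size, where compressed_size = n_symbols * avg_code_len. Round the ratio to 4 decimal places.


original_size = n_symbols * orig_bits = 178 * 32 = 5696 bits
compressed_size = n_symbols * avg_code_len = 178 * 24.95 = 4441.1 bits
ratio = original_size / compressed_size = 5696 / 4441.1 = 1.2826

Compression ratio = 1.2826


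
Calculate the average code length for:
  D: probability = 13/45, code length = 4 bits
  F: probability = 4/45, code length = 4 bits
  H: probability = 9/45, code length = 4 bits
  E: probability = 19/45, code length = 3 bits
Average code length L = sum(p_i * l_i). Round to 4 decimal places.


Weighted contributions p_i * l_i:
  D: (13/45) * 4 = 52/45
  F: (4/45) * 4 = 16/45
  H: (9/45) * 4 = 36/45
  E: (19/45) * 3 = 57/45
Sum = (52 + 16 + 36 + 57)/45 = 161/45

L = 161/45 = 3.5778 bits/symbol


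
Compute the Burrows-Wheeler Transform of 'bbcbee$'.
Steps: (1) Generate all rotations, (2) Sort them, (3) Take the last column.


Rotations (sorted):
  0: $bbcbee -> last char: e
  1: bbcbee$ -> last char: $
  2: bcbee$b -> last char: b
  3: bee$bbc -> last char: c
  4: cbee$bb -> last char: b
  5: e$bbcbe -> last char: e
  6: ee$bbcb -> last char: b


BWT = e$bcbeb


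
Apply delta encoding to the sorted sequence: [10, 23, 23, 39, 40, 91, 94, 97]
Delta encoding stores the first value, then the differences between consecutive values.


First value: 10
Deltas:
  23 - 10 = 13
  23 - 23 = 0
  39 - 23 = 16
  40 - 39 = 1
  91 - 40 = 51
  94 - 91 = 3
  97 - 94 = 3


Delta encoded: [10, 13, 0, 16, 1, 51, 3, 3]


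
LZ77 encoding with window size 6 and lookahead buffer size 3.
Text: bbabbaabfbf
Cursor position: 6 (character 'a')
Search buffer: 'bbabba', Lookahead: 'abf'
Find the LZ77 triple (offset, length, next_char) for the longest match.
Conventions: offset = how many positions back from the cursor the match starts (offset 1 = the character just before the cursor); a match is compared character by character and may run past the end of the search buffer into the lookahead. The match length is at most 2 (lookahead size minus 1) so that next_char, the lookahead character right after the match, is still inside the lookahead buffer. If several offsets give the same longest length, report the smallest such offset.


Try each offset into the search buffer:
  offset=1 (pos 5, char 'a'): match length 1
  offset=2 (pos 4, char 'b'): match length 0
  offset=3 (pos 3, char 'b'): match length 0
  offset=4 (pos 2, char 'a'): match length 2
  offset=5 (pos 1, char 'b'): match length 0
  offset=6 (pos 0, char 'b'): match length 0
Longest match has length 2 at offset 4.
next_char = character at position 6 + 2 = 8 -> 'f'

Best match: offset=4, length=2 (matching 'ab' starting at position 2)
LZ77 triple: (4, 2, 'f')


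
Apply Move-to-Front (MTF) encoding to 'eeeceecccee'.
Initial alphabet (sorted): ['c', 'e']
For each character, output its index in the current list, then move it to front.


MTF encoding:
'e': index 1 in ['c', 'e'] -> ['e', 'c']
'e': index 0 in ['e', 'c'] -> ['e', 'c']
'e': index 0 in ['e', 'c'] -> ['e', 'c']
'c': index 1 in ['e', 'c'] -> ['c', 'e']
'e': index 1 in ['c', 'e'] -> ['e', 'c']
'e': index 0 in ['e', 'c'] -> ['e', 'c']
'c': index 1 in ['e', 'c'] -> ['c', 'e']
'c': index 0 in ['c', 'e'] -> ['c', 'e']
'c': index 0 in ['c', 'e'] -> ['c', 'e']
'e': index 1 in ['c', 'e'] -> ['e', 'c']
'e': index 0 in ['e', 'c'] -> ['e', 'c']


Output: [1, 0, 0, 1, 1, 0, 1, 0, 0, 1, 0]


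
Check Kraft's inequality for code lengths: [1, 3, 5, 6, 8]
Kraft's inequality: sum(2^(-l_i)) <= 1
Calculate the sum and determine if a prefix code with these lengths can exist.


Sum = 2^(-1) + 2^(-3) + 2^(-5) + 2^(-6) + 2^(-8)
    = 0.5 + 0.125 + 0.03125 + 0.015625 + 0.00390625
    = 173/256 = 0.67578125
Since 0.67578125 <= 1, Kraft's inequality IS satisfied.
A prefix code with these lengths CAN exist.

Kraft sum = 0.67578125. Satisfied.


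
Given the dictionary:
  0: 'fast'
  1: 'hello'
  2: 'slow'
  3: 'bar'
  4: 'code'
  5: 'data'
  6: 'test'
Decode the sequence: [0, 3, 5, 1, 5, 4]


Look up each index in the dictionary:
  0 -> 'fast'
  3 -> 'bar'
  5 -> 'data'
  1 -> 'hello'
  5 -> 'data'
  4 -> 'code'

Decoded: "fast bar data hello data code"


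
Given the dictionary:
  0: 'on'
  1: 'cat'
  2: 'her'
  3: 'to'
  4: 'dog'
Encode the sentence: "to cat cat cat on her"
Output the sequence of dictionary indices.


Look up each word in the dictionary:
  'to' -> 3
  'cat' -> 1
  'cat' -> 1
  'cat' -> 1
  'on' -> 0
  'her' -> 2

Encoded: [3, 1, 1, 1, 0, 2]


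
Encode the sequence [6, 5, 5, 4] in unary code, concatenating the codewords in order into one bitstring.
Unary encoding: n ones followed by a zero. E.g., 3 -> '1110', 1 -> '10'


Encode each number as n ones followed by a terminating 0:
  6 -> 1111110 (7 bits)
  5 -> 111110 (6 bits)
  5 -> 111110 (6 bits)
  4 -> 11110 (5 bits)
Total length = 7 + 6 + 6 + 5 = 24 bits.

Unary([6, 5, 5, 4]) = 111111011111011111011110 (24 bits)


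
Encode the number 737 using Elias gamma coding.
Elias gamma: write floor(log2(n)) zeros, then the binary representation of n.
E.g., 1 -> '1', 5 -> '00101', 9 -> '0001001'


num_bits = floor(log2(737)) + 1 = 10
leading_zeros = num_bits - 1 = 9
binary(737) = 1011100001

Elias gamma(737) = '000000000' + '1011100001' = 0000000001011100001 (19 bits)


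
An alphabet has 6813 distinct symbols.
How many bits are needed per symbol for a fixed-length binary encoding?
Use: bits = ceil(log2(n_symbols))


log2(6813) = 12.7341
Bracket: 2^12 = 4096 < 6813 <= 2^13 = 8192
So ceil(log2(6813)) = 13

bits = ceil(log2(6813)) = ceil(12.7341) = 13 bits


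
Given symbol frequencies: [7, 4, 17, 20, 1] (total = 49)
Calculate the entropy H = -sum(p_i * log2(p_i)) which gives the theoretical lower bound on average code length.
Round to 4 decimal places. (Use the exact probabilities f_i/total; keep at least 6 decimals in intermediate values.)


Per-symbol terms -p_i * log2(p_i) with p_i = f_i/49:
  p = 7/49 = 0.142857: log2(p) = -2.807355, -p*log2(p) = 0.401051
  p = 4/49 = 0.081633: log2(p) = -3.614710, -p*log2(p) = 0.295078
  p = 17/49 = 0.346939: log2(p) = -1.527247, -p*log2(p) = 0.529861
  p = 20/49 = 0.408163: log2(p) = -1.292782, -p*log2(p) = 0.527666
  p = 1/49 = 0.020408: log2(p) = -5.614710, -p*log2(p) = 0.114586
H = 0.401051 + 0.295078 + 0.529861 + 0.527666 + 0.114586 = 1.868242

H = 1.8682 bits/symbol


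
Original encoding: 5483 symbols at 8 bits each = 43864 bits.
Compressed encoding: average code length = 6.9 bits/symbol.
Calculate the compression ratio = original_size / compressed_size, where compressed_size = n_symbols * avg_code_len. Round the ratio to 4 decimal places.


original_size = n_symbols * orig_bits = 5483 * 8 = 43864 bits
compressed_size = n_symbols * avg_code_len = 5483 * 6.9 = 37832.7 bits
ratio = original_size / compressed_size = 43864 / 37832.7 = 1.1594

Compression ratio = 1.1594


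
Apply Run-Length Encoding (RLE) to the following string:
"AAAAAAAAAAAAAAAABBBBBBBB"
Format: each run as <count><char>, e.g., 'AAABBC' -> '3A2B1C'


Scanning runs left to right:
  i=0: run of 'A' x 16 -> '16A'
  i=16: run of 'B' x 8 -> '8B'

RLE = 16A8B


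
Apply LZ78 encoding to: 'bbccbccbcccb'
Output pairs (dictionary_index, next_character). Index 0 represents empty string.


LZ78 encoding steps:
Dictionary: {0: ''}
Step 1: w='' (idx 0), next='b' -> output (0, 'b'), add 'b' as idx 1
Step 2: w='b' (idx 1), next='c' -> output (1, 'c'), add 'bc' as idx 2
Step 3: w='' (idx 0), next='c' -> output (0, 'c'), add 'c' as idx 3
Step 4: w='bc' (idx 2), next='c' -> output (2, 'c'), add 'bcc' as idx 4
Step 5: w='bcc' (idx 4), next='c' -> output (4, 'c'), add 'bccc' as idx 5
Step 6: w='b' (idx 1), end of input -> output (1, '')


Encoded: [(0, 'b'), (1, 'c'), (0, 'c'), (2, 'c'), (4, 'c'), (1, '')]


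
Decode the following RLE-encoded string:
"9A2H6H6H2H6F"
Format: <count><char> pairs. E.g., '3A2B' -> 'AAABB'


Expanding each <count><char> pair:
  9A -> 'AAAAAAAAA'
  2H -> 'HH'
  6H -> 'HHHHHH'
  6H -> 'HHHHHH'
  2H -> 'HH'
  6F -> 'FFFFFF'

Decoded = AAAAAAAAAHHHHHHHHHHHHHHHHFFFFFF


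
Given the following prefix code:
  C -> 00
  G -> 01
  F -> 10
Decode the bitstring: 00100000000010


Decoding step by step:
Bits 00 -> C
Bits 10 -> F
Bits 00 -> C
Bits 00 -> C
Bits 00 -> C
Bits 00 -> C
Bits 10 -> F


Decoded message: CFCCCCF


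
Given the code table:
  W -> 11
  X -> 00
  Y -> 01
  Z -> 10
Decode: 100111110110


Decoding:
10 -> Z
01 -> Y
11 -> W
11 -> W
01 -> Y
10 -> Z


Result: ZYWWYZ


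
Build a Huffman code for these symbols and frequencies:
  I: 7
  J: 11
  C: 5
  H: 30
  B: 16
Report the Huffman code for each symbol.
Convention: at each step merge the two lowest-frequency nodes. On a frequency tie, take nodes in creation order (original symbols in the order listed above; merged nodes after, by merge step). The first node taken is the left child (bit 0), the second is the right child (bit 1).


Huffman tree construction:
Step 1: Merge C(5) + I(7) = 12
Step 2: Merge J(11) + (C+I)(12) = 23
Step 3: Merge B(16) + (J+(C+I))(23) = 39
Step 4: Merge H(30) + (B+(J+(C+I)))(39) = 69
Read each symbol's code off the tree from the root (left child = 0, right child = 1).

Codes:
  I: 1111 (length 4)
  J: 110 (length 3)
  C: 1110 (length 4)
  H: 0 (length 1)
  B: 10 (length 2)
Average code length: 143/69 = 2.0725 bits/symbol


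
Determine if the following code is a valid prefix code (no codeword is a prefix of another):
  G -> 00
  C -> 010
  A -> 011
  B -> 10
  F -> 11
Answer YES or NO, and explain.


Checking each pair (does one codeword prefix another?):
  G='00' vs C='010': no prefix
  G='00' vs A='011': no prefix
  G='00' vs B='10': no prefix
  G='00' vs F='11': no prefix
  C='010' vs G='00': no prefix
  C='010' vs A='011': no prefix
  C='010' vs B='10': no prefix
  C='010' vs F='11': no prefix
  A='011' vs G='00': no prefix
  A='011' vs C='010': no prefix
  A='011' vs B='10': no prefix
  A='011' vs F='11': no prefix
  B='10' vs G='00': no prefix
  B='10' vs C='010': no prefix
  B='10' vs A='011': no prefix
  B='10' vs F='11': no prefix
  F='11' vs G='00': no prefix
  F='11' vs C='010': no prefix
  F='11' vs A='011': no prefix
  F='11' vs B='10': no prefix
No violation found over all pairs.

YES -- this is a valid prefix code. No codeword is a prefix of any other codeword.


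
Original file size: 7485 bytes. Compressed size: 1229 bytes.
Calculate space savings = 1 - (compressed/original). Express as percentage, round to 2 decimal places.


ratio = compressed/original = 1229/7485 = 0.164195
savings = 1 - ratio = 1 - 0.164195 = 0.835805
as a percentage: 0.835805 * 100 = 83.58%

Space savings = 1 - 1229/7485 = 83.58%


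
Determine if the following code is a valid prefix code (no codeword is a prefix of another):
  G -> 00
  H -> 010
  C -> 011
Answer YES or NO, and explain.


Checking each pair (does one codeword prefix another?):
  G='00' vs H='010': no prefix
  G='00' vs C='011': no prefix
  H='010' vs G='00': no prefix
  H='010' vs C='011': no prefix
  C='011' vs G='00': no prefix
  C='011' vs H='010': no prefix
No violation found over all pairs.

YES -- this is a valid prefix code. No codeword is a prefix of any other codeword.


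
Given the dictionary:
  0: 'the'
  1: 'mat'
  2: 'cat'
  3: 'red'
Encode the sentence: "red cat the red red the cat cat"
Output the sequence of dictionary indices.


Look up each word in the dictionary:
  'red' -> 3
  'cat' -> 2
  'the' -> 0
  'red' -> 3
  'red' -> 3
  'the' -> 0
  'cat' -> 2
  'cat' -> 2

Encoded: [3, 2, 0, 3, 3, 0, 2, 2]


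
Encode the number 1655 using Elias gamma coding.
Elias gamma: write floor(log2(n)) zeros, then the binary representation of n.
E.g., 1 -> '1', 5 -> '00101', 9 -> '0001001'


num_bits = floor(log2(1655)) + 1 = 11
leading_zeros = num_bits - 1 = 10
binary(1655) = 11001110111

Elias gamma(1655) = '0000000000' + '11001110111' = 000000000011001110111 (21 bits)


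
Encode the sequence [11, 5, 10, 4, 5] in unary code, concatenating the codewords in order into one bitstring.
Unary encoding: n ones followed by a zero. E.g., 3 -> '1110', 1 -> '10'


Encode each number as n ones followed by a terminating 0:
  11 -> 111111111110 (12 bits)
  5 -> 111110 (6 bits)
  10 -> 11111111110 (11 bits)
  4 -> 11110 (5 bits)
  5 -> 111110 (6 bits)
Total length = 12 + 6 + 11 + 5 + 6 = 40 bits.

Unary([11, 5, 10, 4, 5]) = 1111111111101111101111111111011110111110 (40 bits)


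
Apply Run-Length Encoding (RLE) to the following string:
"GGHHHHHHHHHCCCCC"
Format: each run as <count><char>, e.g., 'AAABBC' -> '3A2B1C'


Scanning runs left to right:
  i=0: run of 'G' x 2 -> '2G'
  i=2: run of 'H' x 9 -> '9H'
  i=11: run of 'C' x 5 -> '5C'

RLE = 2G9H5C


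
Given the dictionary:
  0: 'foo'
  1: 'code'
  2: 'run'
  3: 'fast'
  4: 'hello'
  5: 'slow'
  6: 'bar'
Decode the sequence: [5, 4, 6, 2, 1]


Look up each index in the dictionary:
  5 -> 'slow'
  4 -> 'hello'
  6 -> 'bar'
  2 -> 'run'
  1 -> 'code'

Decoded: "slow hello bar run code"


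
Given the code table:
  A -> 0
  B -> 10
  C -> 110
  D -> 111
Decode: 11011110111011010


Decoding:
110 -> C
111 -> D
10 -> B
111 -> D
0 -> A
110 -> C
10 -> B


Result: CDBDACB


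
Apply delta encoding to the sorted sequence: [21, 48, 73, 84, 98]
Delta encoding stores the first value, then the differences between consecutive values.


First value: 21
Deltas:
  48 - 21 = 27
  73 - 48 = 25
  84 - 73 = 11
  98 - 84 = 14


Delta encoded: [21, 27, 25, 11, 14]


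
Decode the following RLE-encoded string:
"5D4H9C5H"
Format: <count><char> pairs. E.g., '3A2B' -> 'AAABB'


Expanding each <count><char> pair:
  5D -> 'DDDDD'
  4H -> 'HHHH'
  9C -> 'CCCCCCCCC'
  5H -> 'HHHHH'

Decoded = DDDDDHHHHCCCCCCCCCHHHHH


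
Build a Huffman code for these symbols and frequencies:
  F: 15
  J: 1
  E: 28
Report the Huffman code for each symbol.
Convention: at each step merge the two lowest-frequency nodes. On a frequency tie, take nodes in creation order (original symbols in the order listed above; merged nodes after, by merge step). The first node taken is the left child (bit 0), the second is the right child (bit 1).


Huffman tree construction:
Step 1: Merge J(1) + F(15) = 16
Step 2: Merge (J+F)(16) + E(28) = 44
Read each symbol's code off the tree from the root (left child = 0, right child = 1).

Codes:
  F: 01 (length 2)
  J: 00 (length 2)
  E: 1 (length 1)
Average code length: 60/44 = 1.3636 bits/symbol


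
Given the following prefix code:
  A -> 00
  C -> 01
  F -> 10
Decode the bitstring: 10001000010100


Decoding step by step:
Bits 10 -> F
Bits 00 -> A
Bits 10 -> F
Bits 00 -> A
Bits 01 -> C
Bits 01 -> C
Bits 00 -> A


Decoded message: FAFACCA


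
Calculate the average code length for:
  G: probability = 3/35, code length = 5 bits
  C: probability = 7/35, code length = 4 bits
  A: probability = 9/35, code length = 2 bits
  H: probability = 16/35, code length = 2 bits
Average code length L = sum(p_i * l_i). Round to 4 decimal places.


Weighted contributions p_i * l_i:
  G: (3/35) * 5 = 15/35
  C: (7/35) * 4 = 28/35
  A: (9/35) * 2 = 18/35
  H: (16/35) * 2 = 32/35
Sum = (15 + 28 + 18 + 32)/35 = 93/35

L = 93/35 = 2.6571 bits/symbol


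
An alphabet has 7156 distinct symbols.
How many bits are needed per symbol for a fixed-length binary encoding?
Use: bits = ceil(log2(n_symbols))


log2(7156) = 12.8049
Bracket: 2^12 = 4096 < 7156 <= 2^13 = 8192
So ceil(log2(7156)) = 13

bits = ceil(log2(7156)) = ceil(12.8049) = 13 bits


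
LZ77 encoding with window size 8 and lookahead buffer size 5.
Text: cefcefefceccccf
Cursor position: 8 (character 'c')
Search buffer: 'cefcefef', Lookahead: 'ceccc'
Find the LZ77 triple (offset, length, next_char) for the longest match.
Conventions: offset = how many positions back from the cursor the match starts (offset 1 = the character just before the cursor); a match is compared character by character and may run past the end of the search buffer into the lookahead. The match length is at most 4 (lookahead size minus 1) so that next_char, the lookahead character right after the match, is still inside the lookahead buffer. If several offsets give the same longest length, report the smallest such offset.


Try each offset into the search buffer:
  offset=1 (pos 7, char 'f'): match length 0
  offset=2 (pos 6, char 'e'): match length 0
  offset=3 (pos 5, char 'f'): match length 0
  offset=4 (pos 4, char 'e'): match length 0
  offset=5 (pos 3, char 'c'): match length 2
  offset=6 (pos 2, char 'f'): match length 0
  offset=7 (pos 1, char 'e'): match length 0
  offset=8 (pos 0, char 'c'): match length 2
Longest match has length 2, found at offsets 5, 8; take the smallest, offset 5.
next_char = character at position 8 + 2 = 10 -> 'c'

Best match: offset=5, length=2 (matching 'ce' starting at position 3)
LZ77 triple: (5, 2, 'c')


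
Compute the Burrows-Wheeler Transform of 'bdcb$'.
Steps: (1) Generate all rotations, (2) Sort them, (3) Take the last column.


Rotations (sorted):
  0: $bdcb -> last char: b
  1: b$bdc -> last char: c
  2: bdcb$ -> last char: $
  3: cb$bd -> last char: d
  4: dcb$b -> last char: b


BWT = bc$db


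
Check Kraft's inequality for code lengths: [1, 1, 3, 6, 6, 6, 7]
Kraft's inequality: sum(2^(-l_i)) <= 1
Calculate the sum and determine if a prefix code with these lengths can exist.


Sum = 2^(-1) + 2^(-1) + 2^(-3) + 2^(-6) + 2^(-6) + 2^(-6) + 2^(-7)
    = 0.5 + 0.5 + 0.125 + 0.015625 + 0.015625 + 0.015625 + 0.0078125
    = 151/128 = 1.1796875
Since 1.1796875 > 1, Kraft's inequality is NOT satisfied.
A prefix code with these lengths CANNOT exist.

Kraft sum = 1.1796875. Not satisfied.


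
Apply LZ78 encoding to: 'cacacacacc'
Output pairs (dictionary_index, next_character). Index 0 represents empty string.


LZ78 encoding steps:
Dictionary: {0: ''}
Step 1: w='' (idx 0), next='c' -> output (0, 'c'), add 'c' as idx 1
Step 2: w='' (idx 0), next='a' -> output (0, 'a'), add 'a' as idx 2
Step 3: w='c' (idx 1), next='a' -> output (1, 'a'), add 'ca' as idx 3
Step 4: w='ca' (idx 3), next='c' -> output (3, 'c'), add 'cac' as idx 4
Step 5: w='a' (idx 2), next='c' -> output (2, 'c'), add 'ac' as idx 5
Step 6: w='c' (idx 1), end of input -> output (1, '')


Encoded: [(0, 'c'), (0, 'a'), (1, 'a'), (3, 'c'), (2, 'c'), (1, '')]


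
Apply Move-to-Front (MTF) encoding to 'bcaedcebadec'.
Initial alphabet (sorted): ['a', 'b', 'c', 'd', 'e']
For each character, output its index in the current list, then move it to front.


MTF encoding:
'b': index 1 in ['a', 'b', 'c', 'd', 'e'] -> ['b', 'a', 'c', 'd', 'e']
'c': index 2 in ['b', 'a', 'c', 'd', 'e'] -> ['c', 'b', 'a', 'd', 'e']
'a': index 2 in ['c', 'b', 'a', 'd', 'e'] -> ['a', 'c', 'b', 'd', 'e']
'e': index 4 in ['a', 'c', 'b', 'd', 'e'] -> ['e', 'a', 'c', 'b', 'd']
'd': index 4 in ['e', 'a', 'c', 'b', 'd'] -> ['d', 'e', 'a', 'c', 'b']
'c': index 3 in ['d', 'e', 'a', 'c', 'b'] -> ['c', 'd', 'e', 'a', 'b']
'e': index 2 in ['c', 'd', 'e', 'a', 'b'] -> ['e', 'c', 'd', 'a', 'b']
'b': index 4 in ['e', 'c', 'd', 'a', 'b'] -> ['b', 'e', 'c', 'd', 'a']
'a': index 4 in ['b', 'e', 'c', 'd', 'a'] -> ['a', 'b', 'e', 'c', 'd']
'd': index 4 in ['a', 'b', 'e', 'c', 'd'] -> ['d', 'a', 'b', 'e', 'c']
'e': index 3 in ['d', 'a', 'b', 'e', 'c'] -> ['e', 'd', 'a', 'b', 'c']
'c': index 4 in ['e', 'd', 'a', 'b', 'c'] -> ['c', 'e', 'd', 'a', 'b']


Output: [1, 2, 2, 4, 4, 3, 2, 4, 4, 4, 3, 4]


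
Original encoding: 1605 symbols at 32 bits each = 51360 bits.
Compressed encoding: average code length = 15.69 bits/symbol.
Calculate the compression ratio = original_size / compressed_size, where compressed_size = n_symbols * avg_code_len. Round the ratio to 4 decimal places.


original_size = n_symbols * orig_bits = 1605 * 32 = 51360 bits
compressed_size = n_symbols * avg_code_len = 1605 * 15.69 = 25182.45 bits
ratio = original_size / compressed_size = 51360 / 25182.45 = 2.0395

Compression ratio = 2.0395


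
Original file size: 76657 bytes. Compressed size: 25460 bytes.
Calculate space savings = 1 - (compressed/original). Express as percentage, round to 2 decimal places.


ratio = compressed/original = 25460/76657 = 0.332129
savings = 1 - ratio = 1 - 0.332129 = 0.667871
as a percentage: 0.667871 * 100 = 66.79%

Space savings = 1 - 25460/76657 = 66.79%


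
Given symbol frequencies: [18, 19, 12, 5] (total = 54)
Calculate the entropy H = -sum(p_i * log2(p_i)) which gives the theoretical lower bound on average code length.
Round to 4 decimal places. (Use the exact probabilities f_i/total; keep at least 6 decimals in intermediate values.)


Per-symbol terms -p_i * log2(p_i) with p_i = f_i/54:
  p = 18/54 = 0.333333: log2(p) = -1.584963, -p*log2(p) = 0.528321
  p = 19/54 = 0.351852: log2(p) = -1.506960, -p*log2(p) = 0.530227
  p = 12/54 = 0.222222: log2(p) = -2.169925, -p*log2(p) = 0.482206
  p = 5/54 = 0.092593: log2(p) = -3.432959, -p*log2(p) = 0.317867
H = 0.528321 + 0.530227 + 0.482206 + 0.317867 = 1.858621

H = 1.8586 bits/symbol


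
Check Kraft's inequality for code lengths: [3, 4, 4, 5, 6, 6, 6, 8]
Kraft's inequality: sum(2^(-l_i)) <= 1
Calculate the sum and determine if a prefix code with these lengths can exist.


Sum = 2^(-3) + 2^(-4) + 2^(-4) + 2^(-5) + 2^(-6) + 2^(-6) + 2^(-6) + 2^(-8)
    = 0.125 + 0.0625 + 0.0625 + 0.03125 + 0.015625 + 0.015625 + 0.015625 + 0.00390625
    = 85/256 = 0.33203125
Since 0.33203125 <= 1, Kraft's inequality IS satisfied.
A prefix code with these lengths CAN exist.

Kraft sum = 0.33203125. Satisfied.


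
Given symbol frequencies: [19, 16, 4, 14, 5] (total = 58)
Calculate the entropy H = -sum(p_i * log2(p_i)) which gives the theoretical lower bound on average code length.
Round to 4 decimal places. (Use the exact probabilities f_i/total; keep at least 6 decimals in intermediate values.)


Per-symbol terms -p_i * log2(p_i) with p_i = f_i/58:
  p = 19/58 = 0.327586: log2(p) = -1.610053, -p*log2(p) = 0.527431
  p = 16/58 = 0.275862: log2(p) = -1.857981, -p*log2(p) = 0.512546
  p = 4/58 = 0.068966: log2(p) = -3.857981, -p*log2(p) = 0.266068
  p = 14/58 = 0.241379: log2(p) = -2.050626, -p*log2(p) = 0.494979
  p = 5/58 = 0.086207: log2(p) = -3.536053, -p*log2(p) = 0.304832
H = 0.527431 + 0.512546 + 0.266068 + 0.494979 + 0.304832 = 2.105856

H = 2.1059 bits/symbol


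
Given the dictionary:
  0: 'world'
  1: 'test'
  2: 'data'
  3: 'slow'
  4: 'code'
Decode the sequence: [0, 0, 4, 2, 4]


Look up each index in the dictionary:
  0 -> 'world'
  0 -> 'world'
  4 -> 'code'
  2 -> 'data'
  4 -> 'code'

Decoded: "world world code data code"
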